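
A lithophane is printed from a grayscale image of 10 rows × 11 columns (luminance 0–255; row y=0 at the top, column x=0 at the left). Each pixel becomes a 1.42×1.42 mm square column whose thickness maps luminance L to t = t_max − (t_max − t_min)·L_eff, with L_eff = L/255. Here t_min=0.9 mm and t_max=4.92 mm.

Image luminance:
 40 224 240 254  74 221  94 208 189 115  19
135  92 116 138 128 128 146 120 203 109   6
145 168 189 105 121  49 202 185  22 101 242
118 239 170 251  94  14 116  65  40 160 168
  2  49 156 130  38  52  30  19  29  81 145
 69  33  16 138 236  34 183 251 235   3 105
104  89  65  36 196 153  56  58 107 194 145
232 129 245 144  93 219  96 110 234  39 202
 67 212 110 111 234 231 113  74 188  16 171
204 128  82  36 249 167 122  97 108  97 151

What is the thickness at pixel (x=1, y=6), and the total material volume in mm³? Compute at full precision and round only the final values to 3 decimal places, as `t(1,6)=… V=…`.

span = t_max - t_min = 4.92 - 0.9 = 4.020
L(1,6) = 89, L_eff = 89/255 = 0.349020
t(1,6) = 4.92 - 4.020·0.349020 = 3.517
Σt over all 10·11 pixels = 1368063/4250 ≈ 321.8971765
V = pitch²·Σt = 1.42²·1368063/4250 = 649.073

t(1,6)=3.517 V=649.073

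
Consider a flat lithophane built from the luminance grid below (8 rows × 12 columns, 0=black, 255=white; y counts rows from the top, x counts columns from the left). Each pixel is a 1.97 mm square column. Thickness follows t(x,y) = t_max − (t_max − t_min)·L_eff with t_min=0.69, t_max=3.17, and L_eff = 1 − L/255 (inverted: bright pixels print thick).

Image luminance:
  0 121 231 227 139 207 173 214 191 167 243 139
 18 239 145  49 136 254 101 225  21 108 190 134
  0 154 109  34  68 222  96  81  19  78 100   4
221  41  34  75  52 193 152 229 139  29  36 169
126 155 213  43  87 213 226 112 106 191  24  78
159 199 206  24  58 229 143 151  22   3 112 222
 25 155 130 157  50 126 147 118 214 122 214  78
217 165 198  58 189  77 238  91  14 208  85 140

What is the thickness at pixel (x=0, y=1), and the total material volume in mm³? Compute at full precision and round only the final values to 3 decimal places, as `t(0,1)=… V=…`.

t(0,1)=0.865 V=722.261

span = t_max - t_min = 3.17 - 0.69 = 2.480
L(0,1) = 18, L_eff = 1 - 18/255 = 0.929412 (inverted)
t(0,1) = 3.17 - 2.480·0.929412 = 0.865
Σt over all 8·12 pixels = 13958/75 ≈ 186.1066667
V = pitch²·Σt = 1.97²·13958/75 = 722.261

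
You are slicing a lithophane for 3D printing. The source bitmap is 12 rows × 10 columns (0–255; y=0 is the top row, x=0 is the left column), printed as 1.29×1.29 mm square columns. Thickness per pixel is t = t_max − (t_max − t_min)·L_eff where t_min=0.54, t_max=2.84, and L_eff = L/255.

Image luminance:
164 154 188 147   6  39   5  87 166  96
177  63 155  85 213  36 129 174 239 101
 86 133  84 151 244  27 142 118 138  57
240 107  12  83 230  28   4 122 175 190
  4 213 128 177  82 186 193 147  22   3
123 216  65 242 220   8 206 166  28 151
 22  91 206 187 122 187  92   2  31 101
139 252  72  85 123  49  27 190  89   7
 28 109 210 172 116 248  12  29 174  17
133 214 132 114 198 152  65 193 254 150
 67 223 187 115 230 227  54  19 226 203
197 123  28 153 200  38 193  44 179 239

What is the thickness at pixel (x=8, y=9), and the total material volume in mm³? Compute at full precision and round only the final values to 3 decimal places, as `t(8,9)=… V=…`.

span = t_max - t_min = 2.84 - 0.54 = 2.300
L(8,9) = 254, L_eff = 254/255 = 0.996078
t(8,9) = 2.84 - 2.300·0.996078 = 0.549
Σt over all 12·10 pixels = 86903/425 ≈ 204.4776471
V = pitch²·Σt = 1.29²·86903/425 = 340.271

t(8,9)=0.549 V=340.271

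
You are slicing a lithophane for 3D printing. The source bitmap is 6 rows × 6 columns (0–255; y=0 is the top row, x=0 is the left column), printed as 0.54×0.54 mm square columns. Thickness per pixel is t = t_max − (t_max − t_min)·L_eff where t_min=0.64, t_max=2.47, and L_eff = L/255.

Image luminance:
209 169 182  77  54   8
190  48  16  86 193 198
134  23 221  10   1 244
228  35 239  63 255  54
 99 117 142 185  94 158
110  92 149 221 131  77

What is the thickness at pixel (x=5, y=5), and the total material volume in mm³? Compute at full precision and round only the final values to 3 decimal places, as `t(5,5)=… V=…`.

span = t_max - t_min = 2.47 - 0.64 = 1.830
L(5,5) = 77, L_eff = 77/255 = 0.301961
t(5,5) = 2.47 - 1.830·0.301961 = 1.917
Σt over all 6·6 pixels = 120147/2125 ≈ 56.5397647
V = pitch²·Σt = 0.54²·120147/2125 = 16.487

t(5,5)=1.917 V=16.487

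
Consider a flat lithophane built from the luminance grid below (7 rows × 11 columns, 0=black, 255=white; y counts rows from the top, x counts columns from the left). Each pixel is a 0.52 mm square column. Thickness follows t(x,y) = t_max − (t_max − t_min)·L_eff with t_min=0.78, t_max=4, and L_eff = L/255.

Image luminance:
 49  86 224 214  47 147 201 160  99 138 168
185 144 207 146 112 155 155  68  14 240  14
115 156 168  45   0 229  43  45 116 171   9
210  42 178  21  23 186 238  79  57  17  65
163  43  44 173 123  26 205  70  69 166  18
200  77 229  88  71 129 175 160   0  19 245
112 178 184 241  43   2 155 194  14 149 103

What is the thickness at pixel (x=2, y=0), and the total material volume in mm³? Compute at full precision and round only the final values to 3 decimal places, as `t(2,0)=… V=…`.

t(2,0)=1.171 V=52.369

span = t_max - t_min = 4 - 0.78 = 3.220
L(2,0) = 224, L_eff = 224/255 = 0.878431
t(2,0) = 4 - 3.220·0.878431 = 1.171
Σt over all 7·11 pixels = 411551/2125 ≈ 193.6710588
V = pitch²·Σt = 0.52²·411551/2125 = 52.369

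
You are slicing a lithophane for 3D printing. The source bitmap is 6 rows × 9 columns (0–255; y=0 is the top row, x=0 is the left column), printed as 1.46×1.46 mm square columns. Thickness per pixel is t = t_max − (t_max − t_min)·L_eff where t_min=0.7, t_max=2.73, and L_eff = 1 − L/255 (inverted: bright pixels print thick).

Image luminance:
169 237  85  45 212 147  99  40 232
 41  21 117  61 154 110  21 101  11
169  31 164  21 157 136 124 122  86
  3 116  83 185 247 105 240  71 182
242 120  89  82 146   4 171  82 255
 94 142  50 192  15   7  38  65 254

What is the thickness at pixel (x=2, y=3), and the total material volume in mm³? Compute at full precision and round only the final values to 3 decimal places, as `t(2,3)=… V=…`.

span = t_max - t_min = 2.73 - 0.7 = 2.030
L(2,3) = 83, L_eff = 1 - 83/255 = 0.674510 (inverted)
t(2,3) = 2.73 - 2.030·0.674510 = 1.361
Σt over all 6·9 pixels = 2221079/25500 ≈ 87.1011373
V = pitch²·Σt = 1.46²·2221079/25500 = 185.665

t(2,3)=1.361 V=185.665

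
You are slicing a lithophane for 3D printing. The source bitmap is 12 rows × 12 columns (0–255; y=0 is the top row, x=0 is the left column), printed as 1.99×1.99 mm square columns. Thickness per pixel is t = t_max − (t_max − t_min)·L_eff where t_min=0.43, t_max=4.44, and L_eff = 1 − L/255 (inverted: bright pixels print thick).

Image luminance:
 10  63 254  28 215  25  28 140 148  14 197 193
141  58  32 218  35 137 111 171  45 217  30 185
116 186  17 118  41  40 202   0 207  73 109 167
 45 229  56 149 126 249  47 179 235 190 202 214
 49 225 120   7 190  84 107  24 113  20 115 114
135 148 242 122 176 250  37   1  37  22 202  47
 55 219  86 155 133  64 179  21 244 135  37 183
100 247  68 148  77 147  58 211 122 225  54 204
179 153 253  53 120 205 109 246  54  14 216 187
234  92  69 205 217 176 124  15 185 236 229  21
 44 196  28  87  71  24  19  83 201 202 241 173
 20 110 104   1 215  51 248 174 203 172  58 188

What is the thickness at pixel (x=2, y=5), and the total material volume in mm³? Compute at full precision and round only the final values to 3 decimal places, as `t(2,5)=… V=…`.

t(2,5)=4.236 V=1375.865

span = t_max - t_min = 4.44 - 0.43 = 4.010
L(2,5) = 242, L_eff = 1 - 242/255 = 0.050980 (inverted)
t(2,5) = 4.44 - 4.010·0.050980 = 4.236
Σt over all 12·12 pixels = 347.432
V = pitch²·Σt = 1.99²·347.432 = 1375.865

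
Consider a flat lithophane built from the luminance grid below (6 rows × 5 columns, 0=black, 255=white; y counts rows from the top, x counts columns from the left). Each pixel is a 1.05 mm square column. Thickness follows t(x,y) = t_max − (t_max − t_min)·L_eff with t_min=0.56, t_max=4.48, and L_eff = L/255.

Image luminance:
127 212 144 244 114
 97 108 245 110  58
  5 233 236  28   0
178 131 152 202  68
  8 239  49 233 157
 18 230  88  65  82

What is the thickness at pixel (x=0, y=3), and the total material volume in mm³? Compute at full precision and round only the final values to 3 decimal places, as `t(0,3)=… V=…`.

span = t_max - t_min = 4.48 - 0.56 = 3.920
L(0,3) = 178, L_eff = 178/255 = 0.698039
t(0,3) = 4.48 - 3.920·0.698039 = 1.744
Σt over all 6·5 pixels = 159474/2125 ≈ 75.0465882
V = pitch²·Σt = 1.05²·159474/2125 = 82.739

t(0,3)=1.744 V=82.739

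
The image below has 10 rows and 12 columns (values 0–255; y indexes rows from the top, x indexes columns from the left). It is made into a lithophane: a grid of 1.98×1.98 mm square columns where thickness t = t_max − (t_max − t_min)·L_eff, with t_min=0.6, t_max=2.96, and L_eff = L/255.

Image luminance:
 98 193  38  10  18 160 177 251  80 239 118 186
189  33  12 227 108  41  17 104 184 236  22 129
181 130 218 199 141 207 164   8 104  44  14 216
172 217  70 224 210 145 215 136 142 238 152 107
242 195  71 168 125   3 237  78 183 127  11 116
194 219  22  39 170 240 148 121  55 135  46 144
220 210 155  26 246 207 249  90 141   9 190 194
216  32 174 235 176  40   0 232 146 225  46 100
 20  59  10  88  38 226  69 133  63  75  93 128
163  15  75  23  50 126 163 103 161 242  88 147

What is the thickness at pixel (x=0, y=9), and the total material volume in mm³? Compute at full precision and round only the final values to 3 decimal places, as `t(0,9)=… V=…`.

span = t_max - t_min = 2.96 - 0.6 = 2.360
L(0,9) = 163, L_eff = 163/255 = 0.639216
t(0,9) = 2.96 - 2.360·0.639216 = 1.451
Σt over all 10·12 pixels = 269626/1275 ≈ 211.4713725
V = pitch²·Σt = 1.98²·269626/1275 = 829.052

t(0,9)=1.451 V=829.052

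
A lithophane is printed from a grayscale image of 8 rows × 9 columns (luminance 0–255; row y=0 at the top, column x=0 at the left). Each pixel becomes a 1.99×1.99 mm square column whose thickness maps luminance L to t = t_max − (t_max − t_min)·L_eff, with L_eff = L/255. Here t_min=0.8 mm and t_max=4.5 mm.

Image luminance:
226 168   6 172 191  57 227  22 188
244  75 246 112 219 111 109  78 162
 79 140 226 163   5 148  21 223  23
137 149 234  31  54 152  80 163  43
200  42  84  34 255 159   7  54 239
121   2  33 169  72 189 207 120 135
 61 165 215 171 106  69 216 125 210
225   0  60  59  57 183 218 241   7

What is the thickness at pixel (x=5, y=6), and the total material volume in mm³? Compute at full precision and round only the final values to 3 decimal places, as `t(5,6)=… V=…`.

t(5,6)=3.499 V=754.783

span = t_max - t_min = 4.5 - 0.8 = 3.700
L(5,6) = 69, L_eff = 69/255 = 0.270588
t(5,6) = 4.5 - 3.700·0.270588 = 3.499
Σt over all 8·9 pixels = 243011/1275 ≈ 190.5968627
V = pitch²·Σt = 1.99²·243011/1275 = 754.783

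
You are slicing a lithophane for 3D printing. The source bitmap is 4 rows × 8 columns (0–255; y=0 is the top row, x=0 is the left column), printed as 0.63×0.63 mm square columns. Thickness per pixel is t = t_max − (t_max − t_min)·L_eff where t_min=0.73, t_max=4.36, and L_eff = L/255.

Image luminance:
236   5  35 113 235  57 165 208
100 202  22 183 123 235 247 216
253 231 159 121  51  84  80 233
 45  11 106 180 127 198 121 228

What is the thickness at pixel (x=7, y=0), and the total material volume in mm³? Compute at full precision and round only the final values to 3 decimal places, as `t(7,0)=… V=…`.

t(7,0)=1.399 V=29.329

span = t_max - t_min = 4.36 - 0.73 = 3.630
L(7,0) = 208, L_eff = 208/255 = 0.815686
t(7,0) = 4.36 - 3.630·0.815686 = 1.399
Σt over all 4·8 pixels = 62811/850 ≈ 73.8952941
V = pitch²·Σt = 0.63²·62811/850 = 29.329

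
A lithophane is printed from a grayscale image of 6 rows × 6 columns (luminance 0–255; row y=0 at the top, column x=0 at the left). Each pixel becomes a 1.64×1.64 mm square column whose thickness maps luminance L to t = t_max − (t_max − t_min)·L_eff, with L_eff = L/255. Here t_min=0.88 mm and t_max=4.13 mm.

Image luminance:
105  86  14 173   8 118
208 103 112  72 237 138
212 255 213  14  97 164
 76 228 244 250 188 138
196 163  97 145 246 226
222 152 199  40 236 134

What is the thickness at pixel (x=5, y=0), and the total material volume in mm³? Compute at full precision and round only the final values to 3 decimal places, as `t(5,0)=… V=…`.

span = t_max - t_min = 4.13 - 0.88 = 3.250
L(5,0) = 118, L_eff = 118/255 = 0.462745
t(5,0) = 4.13 - 3.250·0.462745 = 2.626
Σt over all 6·6 pixels = 400183/5100 ≈ 78.4672549
V = pitch²·Σt = 1.64²·400183/5100 = 211.046

t(5,0)=2.626 V=211.046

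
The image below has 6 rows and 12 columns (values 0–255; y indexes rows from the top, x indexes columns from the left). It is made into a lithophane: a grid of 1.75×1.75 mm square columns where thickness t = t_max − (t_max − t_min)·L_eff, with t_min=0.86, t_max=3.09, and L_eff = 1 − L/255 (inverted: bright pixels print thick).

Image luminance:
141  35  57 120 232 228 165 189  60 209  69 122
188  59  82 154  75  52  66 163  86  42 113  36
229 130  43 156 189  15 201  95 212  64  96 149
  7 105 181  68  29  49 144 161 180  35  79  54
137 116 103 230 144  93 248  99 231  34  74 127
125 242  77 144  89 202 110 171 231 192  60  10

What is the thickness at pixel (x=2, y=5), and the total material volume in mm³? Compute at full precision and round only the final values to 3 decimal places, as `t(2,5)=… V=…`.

span = t_max - t_min = 3.09 - 0.86 = 2.230
L(2,5) = 77, L_eff = 1 - 77/255 = 0.698039 (inverted)
t(2,5) = 3.09 - 2.230·0.698039 = 1.533
Σt over all 6·12 pixels = 1173243/8500 ≈ 138.0285882
V = pitch²·Σt = 1.75²·1173243/8500 = 422.713

t(2,5)=1.533 V=422.713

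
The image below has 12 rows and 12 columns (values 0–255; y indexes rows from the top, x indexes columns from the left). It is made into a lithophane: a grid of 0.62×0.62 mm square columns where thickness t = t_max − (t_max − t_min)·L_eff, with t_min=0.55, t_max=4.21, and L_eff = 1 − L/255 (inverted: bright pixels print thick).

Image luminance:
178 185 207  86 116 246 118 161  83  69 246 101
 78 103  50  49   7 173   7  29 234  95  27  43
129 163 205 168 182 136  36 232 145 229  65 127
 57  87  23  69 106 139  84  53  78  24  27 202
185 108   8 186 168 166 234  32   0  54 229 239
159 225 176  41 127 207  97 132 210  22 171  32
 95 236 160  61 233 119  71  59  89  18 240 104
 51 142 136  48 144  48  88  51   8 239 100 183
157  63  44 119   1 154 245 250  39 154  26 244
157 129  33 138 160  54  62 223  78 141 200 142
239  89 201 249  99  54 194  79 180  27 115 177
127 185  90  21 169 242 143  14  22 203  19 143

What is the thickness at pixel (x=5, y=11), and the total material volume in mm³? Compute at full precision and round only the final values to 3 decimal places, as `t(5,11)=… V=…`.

span = t_max - t_min = 4.21 - 0.55 = 3.660
L(5,11) = 242, L_eff = 1 - 242/255 = 0.050980 (inverted)
t(5,11) = 4.21 - 3.660·0.050980 = 4.023
Σt over all 12·12 pixels = 701501/2125 ≈ 330.1181176
V = pitch²·Σt = 0.62²·701501/2125 = 126.897

t(5,11)=4.023 V=126.897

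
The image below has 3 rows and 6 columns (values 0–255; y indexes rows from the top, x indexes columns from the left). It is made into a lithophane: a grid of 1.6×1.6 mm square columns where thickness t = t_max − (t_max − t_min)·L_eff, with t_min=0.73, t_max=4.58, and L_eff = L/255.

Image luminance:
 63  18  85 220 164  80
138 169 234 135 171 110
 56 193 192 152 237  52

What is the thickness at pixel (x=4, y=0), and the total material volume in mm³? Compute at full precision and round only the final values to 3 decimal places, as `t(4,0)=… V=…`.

t(4,0)=2.104 V=115.617

span = t_max - t_min = 4.58 - 0.73 = 3.850
L(4,0) = 164, L_eff = 164/255 = 0.643137
t(4,0) = 4.58 - 3.850·0.643137 = 2.104
Σt over all 3·6 pixels = 76777/1700 ≈ 45.1629412
V = pitch²·Σt = 1.6²·76777/1700 = 115.617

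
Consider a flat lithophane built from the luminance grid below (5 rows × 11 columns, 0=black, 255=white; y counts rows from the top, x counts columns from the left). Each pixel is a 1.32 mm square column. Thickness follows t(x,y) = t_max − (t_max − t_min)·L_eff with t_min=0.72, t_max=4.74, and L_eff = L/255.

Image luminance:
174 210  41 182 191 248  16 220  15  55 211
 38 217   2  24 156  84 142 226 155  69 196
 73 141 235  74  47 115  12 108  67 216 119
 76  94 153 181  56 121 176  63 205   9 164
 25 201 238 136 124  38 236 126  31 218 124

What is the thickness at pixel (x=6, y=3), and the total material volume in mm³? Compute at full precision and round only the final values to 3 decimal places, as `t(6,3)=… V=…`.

span = t_max - t_min = 4.74 - 0.72 = 4.020
L(6,3) = 176, L_eff = 176/255 = 0.690196
t(6,3) = 4.74 - 4.020·0.690196 = 1.965
Σt over all 5·11 pixels = 647417/4250 ≈ 152.3334118
V = pitch²·Σt = 1.32²·647417/4250 = 265.426

t(6,3)=1.965 V=265.426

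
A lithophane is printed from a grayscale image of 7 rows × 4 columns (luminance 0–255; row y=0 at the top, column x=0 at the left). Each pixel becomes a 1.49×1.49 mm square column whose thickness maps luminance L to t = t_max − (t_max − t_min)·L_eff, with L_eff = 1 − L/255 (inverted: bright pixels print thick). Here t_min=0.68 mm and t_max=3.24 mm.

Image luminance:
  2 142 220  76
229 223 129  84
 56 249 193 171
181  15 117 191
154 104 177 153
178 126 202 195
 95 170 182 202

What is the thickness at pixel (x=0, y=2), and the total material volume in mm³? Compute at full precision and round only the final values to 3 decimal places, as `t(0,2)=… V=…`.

span = t_max - t_min = 3.24 - 0.68 = 2.560
L(0,2) = 56, L_eff = 1 - 56/255 = 0.780392 (inverted)
t(0,2) = 3.24 - 2.560·0.780392 = 1.242
Σt over all 7·4 pixels = 23012/375 ≈ 61.3653333
V = pitch²·Σt = 1.49²·23012/375 = 136.237

t(0,2)=1.242 V=136.237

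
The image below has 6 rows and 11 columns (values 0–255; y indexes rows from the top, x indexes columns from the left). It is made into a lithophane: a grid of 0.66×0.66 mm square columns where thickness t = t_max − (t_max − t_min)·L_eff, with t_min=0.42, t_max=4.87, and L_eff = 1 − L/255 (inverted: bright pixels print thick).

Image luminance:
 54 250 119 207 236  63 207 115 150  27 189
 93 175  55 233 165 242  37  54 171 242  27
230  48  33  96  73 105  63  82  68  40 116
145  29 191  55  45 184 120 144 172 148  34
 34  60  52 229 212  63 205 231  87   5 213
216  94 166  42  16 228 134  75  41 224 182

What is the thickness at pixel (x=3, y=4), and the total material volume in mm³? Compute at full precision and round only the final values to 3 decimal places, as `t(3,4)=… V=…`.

span = t_max - t_min = 4.87 - 0.42 = 4.450
L(3,4) = 229, L_eff = 1 - 229/255 = 0.101961 (inverted)
t(3,4) = 4.87 - 4.450·0.101961 = 4.416
Σt over all 6·11 pixels = 865921/5100 ≈ 169.7884314
V = pitch²·Σt = 0.66²·865921/5100 = 73.960

t(3,4)=4.416 V=73.960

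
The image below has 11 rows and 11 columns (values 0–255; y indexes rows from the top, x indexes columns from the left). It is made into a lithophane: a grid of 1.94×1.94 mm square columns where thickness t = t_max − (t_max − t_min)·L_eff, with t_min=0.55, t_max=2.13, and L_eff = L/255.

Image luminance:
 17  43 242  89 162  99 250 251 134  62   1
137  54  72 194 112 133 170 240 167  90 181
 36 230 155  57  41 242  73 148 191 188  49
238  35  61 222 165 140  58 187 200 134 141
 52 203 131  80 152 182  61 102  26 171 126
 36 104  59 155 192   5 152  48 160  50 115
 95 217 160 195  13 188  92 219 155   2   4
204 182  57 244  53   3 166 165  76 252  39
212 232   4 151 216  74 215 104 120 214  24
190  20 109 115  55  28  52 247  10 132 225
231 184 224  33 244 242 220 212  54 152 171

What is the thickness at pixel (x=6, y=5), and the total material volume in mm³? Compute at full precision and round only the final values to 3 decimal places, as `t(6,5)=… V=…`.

t(6,5)=1.188 V=602.710

span = t_max - t_min = 2.13 - 0.55 = 1.580
L(6,5) = 152, L_eff = 152/255 = 0.596078
t(6,5) = 2.13 - 1.580·0.596078 = 1.188
Σt over all 11·11 pixels = 272241/1700 ≈ 160.1417647
V = pitch²·Σt = 1.94²·272241/1700 = 602.710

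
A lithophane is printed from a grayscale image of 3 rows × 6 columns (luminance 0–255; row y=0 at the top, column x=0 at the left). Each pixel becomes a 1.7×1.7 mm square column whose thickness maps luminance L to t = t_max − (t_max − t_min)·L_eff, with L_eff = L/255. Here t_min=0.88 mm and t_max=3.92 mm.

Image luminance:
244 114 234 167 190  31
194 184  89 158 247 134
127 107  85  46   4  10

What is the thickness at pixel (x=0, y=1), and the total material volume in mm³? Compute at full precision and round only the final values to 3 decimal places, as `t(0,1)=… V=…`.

span = t_max - t_min = 3.92 - 0.88 = 3.040
L(0,1) = 194, L_eff = 194/255 = 0.760784
t(0,1) = 3.92 - 3.040·0.760784 = 1.607
Σt over all 3·6 pixels = 54016/1275 ≈ 42.3654902
V = pitch²·Σt = 1.7²·54016/1275 = 122.436

t(0,1)=1.607 V=122.436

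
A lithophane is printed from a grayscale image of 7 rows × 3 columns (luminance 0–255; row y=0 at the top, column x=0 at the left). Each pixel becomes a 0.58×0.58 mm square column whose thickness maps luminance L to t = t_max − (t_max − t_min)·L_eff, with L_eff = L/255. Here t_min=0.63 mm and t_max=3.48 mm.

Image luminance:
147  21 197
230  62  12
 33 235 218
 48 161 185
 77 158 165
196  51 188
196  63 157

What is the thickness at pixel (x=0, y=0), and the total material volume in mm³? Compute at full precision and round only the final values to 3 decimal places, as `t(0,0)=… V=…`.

span = t_max - t_min = 3.48 - 0.63 = 2.850
L(0,0) = 147, L_eff = 147/255 = 0.576471
t(0,0) = 3.48 - 2.850·0.576471 = 1.837
Σt over all 7·3 pixels = 17759/425 ≈ 41.7858824
V = pitch²·Σt = 0.58²·17759/425 = 14.057

t(0,0)=1.837 V=14.057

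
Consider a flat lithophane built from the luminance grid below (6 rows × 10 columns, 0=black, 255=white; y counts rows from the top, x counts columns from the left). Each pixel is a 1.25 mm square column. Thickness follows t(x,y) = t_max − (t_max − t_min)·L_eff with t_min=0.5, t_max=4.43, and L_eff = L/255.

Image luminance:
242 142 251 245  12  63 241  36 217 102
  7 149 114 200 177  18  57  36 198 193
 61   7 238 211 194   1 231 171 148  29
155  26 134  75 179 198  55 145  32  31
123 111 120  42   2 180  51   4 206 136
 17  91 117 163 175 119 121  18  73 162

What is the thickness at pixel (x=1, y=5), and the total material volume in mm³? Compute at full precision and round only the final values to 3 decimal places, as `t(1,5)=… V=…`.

span = t_max - t_min = 4.43 - 0.5 = 3.930
L(1,5) = 91, L_eff = 91/255 = 0.356863
t(1,5) = 4.43 - 3.930·0.356863 = 3.028
Σt over all 6·10 pixels = 333872/2125 ≈ 157.1162353
V = pitch²·Σt = 1.25²·333872/2125 = 245.494

t(1,5)=3.028 V=245.494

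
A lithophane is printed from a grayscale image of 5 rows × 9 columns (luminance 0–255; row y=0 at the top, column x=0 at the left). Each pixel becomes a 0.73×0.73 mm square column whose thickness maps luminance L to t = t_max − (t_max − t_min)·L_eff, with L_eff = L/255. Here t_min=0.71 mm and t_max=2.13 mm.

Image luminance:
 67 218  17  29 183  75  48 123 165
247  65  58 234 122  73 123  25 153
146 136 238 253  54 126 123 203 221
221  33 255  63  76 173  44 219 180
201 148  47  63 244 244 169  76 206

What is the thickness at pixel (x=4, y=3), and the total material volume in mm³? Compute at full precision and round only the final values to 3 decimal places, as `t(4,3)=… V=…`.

span = t_max - t_min = 2.13 - 0.71 = 1.420
L(4,3) = 76, L_eff = 76/255 = 0.298039
t(4,3) = 2.13 - 1.420·0.298039 = 1.707
Σt over all 5·9 pixels = 1565621/25500 ≈ 61.3969020
V = pitch²·Σt = 0.73²·1565621/25500 = 32.718

t(4,3)=1.707 V=32.718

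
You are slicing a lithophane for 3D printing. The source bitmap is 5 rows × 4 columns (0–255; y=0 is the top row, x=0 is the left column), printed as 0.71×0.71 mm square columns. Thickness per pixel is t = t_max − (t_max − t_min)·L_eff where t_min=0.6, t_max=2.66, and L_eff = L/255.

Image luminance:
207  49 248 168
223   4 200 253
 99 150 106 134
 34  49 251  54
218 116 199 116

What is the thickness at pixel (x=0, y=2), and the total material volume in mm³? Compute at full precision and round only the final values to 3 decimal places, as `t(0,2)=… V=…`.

t(0,2)=1.860 V=15.098

span = t_max - t_min = 2.66 - 0.6 = 2.060
L(0,2) = 99, L_eff = 99/255 = 0.388235
t(0,2) = 2.66 - 2.060·0.388235 = 1.860
Σt over all 5·4 pixels = 190933/6375 ≈ 29.9502745
V = pitch²·Σt = 0.71²·190933/6375 = 15.098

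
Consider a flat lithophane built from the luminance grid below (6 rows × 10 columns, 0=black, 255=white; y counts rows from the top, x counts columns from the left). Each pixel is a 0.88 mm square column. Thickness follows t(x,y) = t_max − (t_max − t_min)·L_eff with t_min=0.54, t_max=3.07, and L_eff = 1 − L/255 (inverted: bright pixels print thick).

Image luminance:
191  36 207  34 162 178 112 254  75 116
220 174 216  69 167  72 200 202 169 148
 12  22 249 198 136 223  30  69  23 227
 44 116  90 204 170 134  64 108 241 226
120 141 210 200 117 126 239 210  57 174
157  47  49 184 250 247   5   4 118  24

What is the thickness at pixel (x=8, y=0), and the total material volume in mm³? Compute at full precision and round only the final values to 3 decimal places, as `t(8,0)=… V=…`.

t(8,0)=1.284 V=88.608

span = t_max - t_min = 3.07 - 0.54 = 2.530
L(8,0) = 75, L_eff = 1 - 75/255 = 0.705882 (inverted)
t(8,0) = 3.07 - 2.530·0.705882 = 1.284
Σt over all 6·10 pixels = 2917751/25500 ≈ 114.4216078
V = pitch²·Σt = 0.88²·2917751/25500 = 88.608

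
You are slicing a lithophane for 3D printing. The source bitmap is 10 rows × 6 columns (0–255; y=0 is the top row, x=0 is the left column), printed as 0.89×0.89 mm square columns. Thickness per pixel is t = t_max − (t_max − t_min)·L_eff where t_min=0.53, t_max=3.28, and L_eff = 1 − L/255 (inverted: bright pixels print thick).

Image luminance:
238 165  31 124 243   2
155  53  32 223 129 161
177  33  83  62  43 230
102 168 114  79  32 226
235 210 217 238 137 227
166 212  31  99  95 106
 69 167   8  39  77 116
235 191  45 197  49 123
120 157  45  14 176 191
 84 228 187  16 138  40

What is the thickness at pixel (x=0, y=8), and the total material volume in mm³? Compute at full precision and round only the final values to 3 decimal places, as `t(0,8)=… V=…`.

span = t_max - t_min = 3.28 - 0.53 = 2.750
L(0,8) = 120, L_eff = 1 - 120/255 = 0.529412 (inverted)
t(0,8) = 3.28 - 2.750·0.529412 = 1.824
Σt over all 10·6 pixels = 19321/170 ≈ 113.6529412
V = pitch²·Σt = 0.89²·19321/170 = 90.024

t(0,8)=1.824 V=90.024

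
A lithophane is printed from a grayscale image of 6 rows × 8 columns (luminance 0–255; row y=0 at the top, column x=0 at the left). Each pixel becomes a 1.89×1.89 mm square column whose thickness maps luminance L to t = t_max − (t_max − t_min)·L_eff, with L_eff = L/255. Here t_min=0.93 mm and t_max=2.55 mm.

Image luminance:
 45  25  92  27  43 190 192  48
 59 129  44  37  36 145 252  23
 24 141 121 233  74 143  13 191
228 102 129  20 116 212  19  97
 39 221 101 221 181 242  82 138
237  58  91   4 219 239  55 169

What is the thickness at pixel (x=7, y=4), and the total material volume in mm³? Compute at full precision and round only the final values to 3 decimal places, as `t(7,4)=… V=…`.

span = t_max - t_min = 2.55 - 0.93 = 1.620
L(7,4) = 138, L_eff = 138/255 = 0.541176
t(7,4) = 2.55 - 1.620·0.541176 = 1.673
Σt over all 6·8 pixels = 370431/4250 ≈ 87.1602353
V = pitch²·Σt = 1.89²·370431/4250 = 311.345

t(7,4)=1.673 V=311.345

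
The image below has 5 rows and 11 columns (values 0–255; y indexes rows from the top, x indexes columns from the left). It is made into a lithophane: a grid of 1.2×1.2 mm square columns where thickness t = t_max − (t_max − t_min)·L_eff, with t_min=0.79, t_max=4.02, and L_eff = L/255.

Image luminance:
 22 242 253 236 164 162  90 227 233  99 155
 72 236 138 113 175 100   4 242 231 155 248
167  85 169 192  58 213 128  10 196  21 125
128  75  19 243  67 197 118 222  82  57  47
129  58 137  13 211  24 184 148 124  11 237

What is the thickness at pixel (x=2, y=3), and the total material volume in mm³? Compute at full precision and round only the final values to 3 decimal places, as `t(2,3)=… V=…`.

t(2,3)=3.779 V=181.730

span = t_max - t_min = 4.02 - 0.79 = 3.230
L(2,3) = 19, L_eff = 19/255 = 0.074510
t(2,3) = 4.02 - 3.230·0.074510 = 3.779
Σt over all 5·11 pixels = 94651/750 ≈ 126.2013333
V = pitch²·Σt = 1.2²·94651/750 = 181.730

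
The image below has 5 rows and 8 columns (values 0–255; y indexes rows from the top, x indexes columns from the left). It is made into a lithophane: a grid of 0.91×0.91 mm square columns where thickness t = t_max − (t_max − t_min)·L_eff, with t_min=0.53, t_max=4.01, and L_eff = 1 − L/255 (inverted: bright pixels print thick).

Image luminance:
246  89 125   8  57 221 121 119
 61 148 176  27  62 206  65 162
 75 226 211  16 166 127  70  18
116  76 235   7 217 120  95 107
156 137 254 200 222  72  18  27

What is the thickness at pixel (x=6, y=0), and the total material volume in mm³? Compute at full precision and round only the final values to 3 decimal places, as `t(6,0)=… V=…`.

span = t_max - t_min = 4.01 - 0.53 = 3.480
L(6,0) = 121, L_eff = 1 - 121/255 = 0.525490 (inverted)
t(6,0) = 4.01 - 3.480·0.525490 = 2.181
Σt over all 5·8 pixels = 186019/2125 ≈ 87.5383529
V = pitch²·Σt = 0.91²·186019/2125 = 72.491

t(6,0)=2.181 V=72.491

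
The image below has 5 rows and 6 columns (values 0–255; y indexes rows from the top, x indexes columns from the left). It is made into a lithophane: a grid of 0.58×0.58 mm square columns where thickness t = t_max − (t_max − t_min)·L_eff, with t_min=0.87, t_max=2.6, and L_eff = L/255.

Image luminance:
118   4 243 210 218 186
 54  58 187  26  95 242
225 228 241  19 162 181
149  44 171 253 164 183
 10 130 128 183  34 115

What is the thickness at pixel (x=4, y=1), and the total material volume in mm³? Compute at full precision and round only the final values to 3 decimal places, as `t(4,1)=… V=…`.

span = t_max - t_min = 2.6 - 0.87 = 1.730
L(4,1) = 95, L_eff = 95/255 = 0.372549
t(4,1) = 2.6 - 1.730·0.372549 = 1.955
Σt over all 5·6 pixels = 1251847/25500 ≈ 49.0920392
V = pitch²·Σt = 0.58²·1251847/25500 = 16.515

t(4,1)=1.955 V=16.515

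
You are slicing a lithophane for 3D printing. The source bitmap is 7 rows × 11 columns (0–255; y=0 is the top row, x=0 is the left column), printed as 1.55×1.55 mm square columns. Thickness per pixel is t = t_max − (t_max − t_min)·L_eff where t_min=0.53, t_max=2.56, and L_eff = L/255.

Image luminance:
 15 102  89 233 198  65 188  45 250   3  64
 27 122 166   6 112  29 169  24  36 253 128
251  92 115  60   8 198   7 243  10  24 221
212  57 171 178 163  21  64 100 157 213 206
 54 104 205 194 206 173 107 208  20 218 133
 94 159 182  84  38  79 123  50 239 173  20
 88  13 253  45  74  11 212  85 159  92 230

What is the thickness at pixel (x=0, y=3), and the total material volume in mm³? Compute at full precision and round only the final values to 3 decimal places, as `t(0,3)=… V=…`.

t(0,3)=0.872 V=297.241

span = t_max - t_min = 2.56 - 0.53 = 2.030
L(0,3) = 212, L_eff = 212/255 = 0.831373
t(0,3) = 2.56 - 2.030·0.831373 = 0.872
Σt over all 7·11 pixels = 31549/255 ≈ 123.7215686
V = pitch²·Σt = 1.55²·31549/255 = 297.241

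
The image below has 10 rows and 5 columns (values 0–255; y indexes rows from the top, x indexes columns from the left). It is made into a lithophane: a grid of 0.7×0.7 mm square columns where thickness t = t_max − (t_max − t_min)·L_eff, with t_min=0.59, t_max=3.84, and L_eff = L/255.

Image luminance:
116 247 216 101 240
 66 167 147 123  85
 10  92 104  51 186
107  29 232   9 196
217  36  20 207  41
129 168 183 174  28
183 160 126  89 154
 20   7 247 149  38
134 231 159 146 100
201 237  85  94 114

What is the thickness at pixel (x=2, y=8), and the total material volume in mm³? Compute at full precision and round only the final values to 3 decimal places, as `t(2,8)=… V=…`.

t(2,8)=1.814 V=54.105

span = t_max - t_min = 3.84 - 0.59 = 3.250
L(2,8) = 159, L_eff = 159/255 = 0.623529
t(2,8) = 3.84 - 3.250·0.623529 = 1.814
Σt over all 10·5 pixels = 112627/1020 ≈ 110.4186275
V = pitch²·Σt = 0.7²·112627/1020 = 54.105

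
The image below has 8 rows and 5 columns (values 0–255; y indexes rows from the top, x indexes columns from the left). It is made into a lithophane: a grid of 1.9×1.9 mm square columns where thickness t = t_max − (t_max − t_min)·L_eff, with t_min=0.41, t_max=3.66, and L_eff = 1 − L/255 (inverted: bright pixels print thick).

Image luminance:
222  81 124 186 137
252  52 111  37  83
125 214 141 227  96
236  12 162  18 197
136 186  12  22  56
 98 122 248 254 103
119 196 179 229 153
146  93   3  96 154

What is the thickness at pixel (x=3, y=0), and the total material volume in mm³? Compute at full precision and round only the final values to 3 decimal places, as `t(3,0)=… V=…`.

t(3,0)=2.781 V=303.884

span = t_max - t_min = 3.66 - 0.41 = 3.250
L(3,0) = 186, L_eff = 1 - 186/255 = 0.270588 (inverted)
t(3,0) = 3.66 - 3.250·0.270588 = 2.781
Σt over all 8·5 pixels = 42931/510 ≈ 84.1784314
V = pitch²·Σt = 1.9²·42931/510 = 303.884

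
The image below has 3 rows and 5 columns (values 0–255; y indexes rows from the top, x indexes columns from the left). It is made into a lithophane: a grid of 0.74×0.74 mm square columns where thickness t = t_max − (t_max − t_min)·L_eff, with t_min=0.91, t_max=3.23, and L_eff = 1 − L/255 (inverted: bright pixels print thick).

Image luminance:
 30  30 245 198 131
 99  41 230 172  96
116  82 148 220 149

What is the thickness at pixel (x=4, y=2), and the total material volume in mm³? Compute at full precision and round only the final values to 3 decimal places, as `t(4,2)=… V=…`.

t(4,2)=2.266 V=17.374

span = t_max - t_min = 3.23 - 0.91 = 2.320
L(4,2) = 149, L_eff = 1 - 149/255 = 0.415686 (inverted)
t(4,2) = 3.23 - 2.320·0.415686 = 2.266
Σt over all 3·5 pixels = 809059/25500 ≈ 31.7278039
V = pitch²·Σt = 0.74²·809059/25500 = 17.374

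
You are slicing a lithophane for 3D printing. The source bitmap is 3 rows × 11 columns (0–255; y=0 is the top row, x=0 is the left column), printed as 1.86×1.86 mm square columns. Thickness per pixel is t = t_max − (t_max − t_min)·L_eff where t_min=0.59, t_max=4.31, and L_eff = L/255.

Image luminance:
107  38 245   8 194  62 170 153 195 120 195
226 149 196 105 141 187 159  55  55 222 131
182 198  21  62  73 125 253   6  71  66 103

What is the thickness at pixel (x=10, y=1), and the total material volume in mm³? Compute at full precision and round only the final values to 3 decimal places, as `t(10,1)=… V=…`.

t(10,1)=2.399 V=276.403

span = t_max - t_min = 4.31 - 0.59 = 3.720
L(10,1) = 131, L_eff = 131/255 = 0.513725
t(10,1) = 4.31 - 3.720·0.513725 = 2.399
Σt over all 3·11 pixels = 679103/8500 ≈ 79.8944706
V = pitch²·Σt = 1.86²·679103/8500 = 276.403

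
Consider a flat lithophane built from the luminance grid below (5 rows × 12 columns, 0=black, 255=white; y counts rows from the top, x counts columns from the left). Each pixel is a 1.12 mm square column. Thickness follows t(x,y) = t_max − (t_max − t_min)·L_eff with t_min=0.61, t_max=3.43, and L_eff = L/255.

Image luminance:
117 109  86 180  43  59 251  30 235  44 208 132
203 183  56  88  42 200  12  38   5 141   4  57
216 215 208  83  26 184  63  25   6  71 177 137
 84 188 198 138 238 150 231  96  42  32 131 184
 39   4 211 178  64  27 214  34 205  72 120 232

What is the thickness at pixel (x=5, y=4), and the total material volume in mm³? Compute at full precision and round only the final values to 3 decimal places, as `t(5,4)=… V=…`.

t(5,4)=3.131 V=160.412

span = t_max - t_min = 3.43 - 0.61 = 2.820
L(5,4) = 27, L_eff = 27/255 = 0.105882
t(5,4) = 3.43 - 2.820·0.105882 = 3.131
Σt over all 5·12 pixels = 271744/2125 ≈ 127.8795294
V = pitch²·Σt = 1.12²·271744/2125 = 160.412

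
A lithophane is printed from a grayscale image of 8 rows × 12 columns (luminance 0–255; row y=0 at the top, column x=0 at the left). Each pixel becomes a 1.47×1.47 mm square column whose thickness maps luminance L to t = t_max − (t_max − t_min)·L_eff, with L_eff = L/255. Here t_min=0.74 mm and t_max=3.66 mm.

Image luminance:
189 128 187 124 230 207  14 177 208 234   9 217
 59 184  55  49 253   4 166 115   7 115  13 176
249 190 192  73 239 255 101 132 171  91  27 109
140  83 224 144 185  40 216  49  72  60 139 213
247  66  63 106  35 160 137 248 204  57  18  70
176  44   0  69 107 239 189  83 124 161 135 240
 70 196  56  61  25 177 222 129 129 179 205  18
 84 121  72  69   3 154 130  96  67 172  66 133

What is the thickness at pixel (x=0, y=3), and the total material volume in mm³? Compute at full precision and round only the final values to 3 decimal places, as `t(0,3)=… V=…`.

t(0,3)=2.057 V=459.203

span = t_max - t_min = 3.66 - 0.74 = 2.920
L(0,3) = 140, L_eff = 140/255 = 0.549020
t(0,3) = 3.66 - 2.920·0.549020 = 2.057
Σt over all 8·12 pixels = 451574/2125 ≈ 212.5054118
V = pitch²·Σt = 1.47²·451574/2125 = 459.203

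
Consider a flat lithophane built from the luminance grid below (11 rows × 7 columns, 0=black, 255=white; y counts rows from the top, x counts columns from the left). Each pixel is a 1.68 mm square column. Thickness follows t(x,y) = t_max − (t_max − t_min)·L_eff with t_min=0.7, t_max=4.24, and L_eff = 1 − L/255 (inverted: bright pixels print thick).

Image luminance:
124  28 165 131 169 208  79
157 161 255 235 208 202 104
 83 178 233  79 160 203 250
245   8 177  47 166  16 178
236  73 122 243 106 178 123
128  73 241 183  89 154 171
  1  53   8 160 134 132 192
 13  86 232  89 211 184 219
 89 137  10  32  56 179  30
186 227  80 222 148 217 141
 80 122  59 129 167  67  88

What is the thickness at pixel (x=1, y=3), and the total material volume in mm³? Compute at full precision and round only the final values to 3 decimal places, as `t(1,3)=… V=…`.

span = t_max - t_min = 4.24 - 0.7 = 3.540
L(1,3) = 8, L_eff = 1 - 8/255 = 0.968627 (inverted)
t(1,3) = 4.24 - 3.540·0.968627 = 0.811
Σt over all 11·7 pixels = 425733/2125 ≈ 200.3449412
V = pitch²·Σt = 1.68²·425733/2125 = 565.454

t(1,3)=0.811 V=565.454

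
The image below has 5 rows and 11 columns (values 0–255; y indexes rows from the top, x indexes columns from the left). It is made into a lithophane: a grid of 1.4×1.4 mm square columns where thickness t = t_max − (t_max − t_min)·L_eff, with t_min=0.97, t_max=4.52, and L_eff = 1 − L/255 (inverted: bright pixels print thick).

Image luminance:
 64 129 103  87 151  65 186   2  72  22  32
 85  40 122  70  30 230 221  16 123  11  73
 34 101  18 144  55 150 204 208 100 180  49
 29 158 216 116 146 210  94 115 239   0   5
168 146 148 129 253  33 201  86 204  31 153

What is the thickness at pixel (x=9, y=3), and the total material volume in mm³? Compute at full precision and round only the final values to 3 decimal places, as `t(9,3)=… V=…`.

span = t_max - t_min = 4.52 - 0.97 = 3.550
L(9,3) = 0, L_eff = 1 - 0/255 = 1.000000 (inverted)
t(9,3) = 4.52 - 3.550·1.000000 = 0.970
Σt over all 5·11 pixels = 58511/425 ≈ 137.6729412
V = pitch²·Σt = 1.4²·58511/425 = 269.839

t(9,3)=0.970 V=269.839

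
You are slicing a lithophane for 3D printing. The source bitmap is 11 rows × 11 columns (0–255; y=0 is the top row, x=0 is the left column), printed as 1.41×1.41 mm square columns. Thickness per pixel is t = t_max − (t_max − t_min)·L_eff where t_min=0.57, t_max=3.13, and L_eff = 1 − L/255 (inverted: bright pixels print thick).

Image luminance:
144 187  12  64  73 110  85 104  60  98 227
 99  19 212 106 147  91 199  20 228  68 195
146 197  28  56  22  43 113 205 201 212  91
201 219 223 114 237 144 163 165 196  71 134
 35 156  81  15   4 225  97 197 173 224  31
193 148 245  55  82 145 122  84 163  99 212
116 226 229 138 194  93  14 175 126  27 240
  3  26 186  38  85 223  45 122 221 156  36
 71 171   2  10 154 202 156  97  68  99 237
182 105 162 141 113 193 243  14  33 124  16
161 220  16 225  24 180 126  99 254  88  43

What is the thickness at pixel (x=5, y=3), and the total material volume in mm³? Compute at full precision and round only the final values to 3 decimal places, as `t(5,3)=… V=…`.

span = t_max - t_min = 3.13 - 0.57 = 2.560
L(5,3) = 144, L_eff = 1 - 144/255 = 0.435294 (inverted)
t(5,3) = 3.13 - 2.560·0.435294 = 2.016
Σt over all 11·11 pixels = 5666063/25500 ≈ 222.1985490
V = pitch²·Σt = 1.41²·5666063/25500 = 441.753

t(5,3)=2.016 V=441.753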